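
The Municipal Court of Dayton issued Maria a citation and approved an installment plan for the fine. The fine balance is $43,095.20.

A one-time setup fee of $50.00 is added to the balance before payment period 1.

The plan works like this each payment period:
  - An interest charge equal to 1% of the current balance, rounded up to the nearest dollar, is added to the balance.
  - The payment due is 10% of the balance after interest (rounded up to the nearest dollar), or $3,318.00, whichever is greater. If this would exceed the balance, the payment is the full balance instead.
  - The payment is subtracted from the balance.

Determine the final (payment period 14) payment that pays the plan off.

Payment period 1: opening $43,145.20; interest $432.00 → $43,577.20; payment $4,358.00; balance $39,219.20
Payment period 2: opening $39,219.20; interest $393.00 → $39,612.20; payment $3,962.00; balance $35,650.20
Payment period 3: opening $35,650.20; interest $357.00 → $36,007.20; payment $3,601.00; balance $32,406.20
Payment period 4: opening $32,406.20; interest $325.00 → $32,731.20; payment $3,318.00; balance $29,413.20
Payment period 5: opening $29,413.20; interest $295.00 → $29,708.20; payment $3,318.00; balance $26,390.20
Payment period 6: opening $26,390.20; interest $264.00 → $26,654.20; payment $3,318.00; balance $23,336.20
Payment period 7: opening $23,336.20; interest $234.00 → $23,570.20; payment $3,318.00; balance $20,252.20
Payment period 8: opening $20,252.20; interest $203.00 → $20,455.20; payment $3,318.00; balance $17,137.20
Payment period 9: opening $17,137.20; interest $172.00 → $17,309.20; payment $3,318.00; balance $13,991.20
Payment period 10: opening $13,991.20; interest $140.00 → $14,131.20; payment $3,318.00; balance $10,813.20
Payment period 11: opening $10,813.20; interest $109.00 → $10,922.20; payment $3,318.00; balance $7,604.20
Payment period 12: opening $7,604.20; interest $77.00 → $7,681.20; payment $3,318.00; balance $4,363.20
Payment period 13: opening $4,363.20; interest $44.00 → $4,407.20; payment $3,318.00; balance $1,089.20
Payment period 14: opening $1,089.20; interest $11.00 → $1,100.20; payment $1,100.20; balance $0.00

$1,100.20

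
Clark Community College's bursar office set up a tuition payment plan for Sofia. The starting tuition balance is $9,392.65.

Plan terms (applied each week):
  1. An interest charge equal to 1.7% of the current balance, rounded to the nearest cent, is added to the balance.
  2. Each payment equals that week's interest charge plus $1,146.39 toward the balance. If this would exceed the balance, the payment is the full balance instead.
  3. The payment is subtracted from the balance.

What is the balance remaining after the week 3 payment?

$5,953.48

# | Opening | Interest | Payment | End bal
1 | $9,392.65 | $159.68 | $1,306.07 | $8,246.26
2 | $8,246.26 | $140.19 | $1,286.58 | $7,099.87
3 | $7,099.87 | $120.70 | $1,267.09 | $5,953.48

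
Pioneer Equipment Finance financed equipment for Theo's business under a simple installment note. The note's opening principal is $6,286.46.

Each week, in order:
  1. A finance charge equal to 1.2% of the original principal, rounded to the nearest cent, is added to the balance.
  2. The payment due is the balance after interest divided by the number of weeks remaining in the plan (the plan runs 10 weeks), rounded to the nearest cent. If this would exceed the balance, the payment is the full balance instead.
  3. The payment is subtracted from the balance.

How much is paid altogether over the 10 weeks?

Week 1: opening $6,286.46; interest $75.44 → $6,361.90; payment $636.19; balance $5,725.71
Week 2: opening $5,725.71; interest $75.44 → $5,801.15; payment $644.57; balance $5,156.58
Week 3: opening $5,156.58; interest $75.44 → $5,232.02; payment $654.00; balance $4,578.02
Week 4: opening $4,578.02; interest $75.44 → $4,653.46; payment $664.78; balance $3,988.68
Week 5: opening $3,988.68; interest $75.44 → $4,064.12; payment $677.35; balance $3,386.77
Week 6: opening $3,386.77; interest $75.44 → $3,462.21; payment $692.44; balance $2,769.77
Week 7: opening $2,769.77; interest $75.44 → $2,845.21; payment $711.30; balance $2,133.91
Week 8: opening $2,133.91; interest $75.44 → $2,209.35; payment $736.45; balance $1,472.90
Week 9: opening $1,472.90; interest $75.44 → $1,548.34; payment $774.17; balance $774.17
Week 10: opening $774.17; interest $75.44 → $849.61; payment $849.61; balance $0.00
Total paid: $7,040.86

$7,040.86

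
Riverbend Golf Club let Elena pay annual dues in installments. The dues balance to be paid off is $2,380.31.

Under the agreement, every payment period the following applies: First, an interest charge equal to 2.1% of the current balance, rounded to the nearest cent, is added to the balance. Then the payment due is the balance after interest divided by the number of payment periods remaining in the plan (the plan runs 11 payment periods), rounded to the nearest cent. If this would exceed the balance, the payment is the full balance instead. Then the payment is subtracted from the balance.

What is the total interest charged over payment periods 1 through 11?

# | Opening | Interest | Payment | End bal
1 | $2,380.31 | $49.99 | $220.94 | $2,209.36
2 | $2,209.36 | $46.40 | $225.58 | $2,030.18
3 | $2,030.18 | $42.63 | $230.31 | $1,842.50
4 | $1,842.50 | $38.69 | $235.15 | $1,646.04
5 | $1,646.04 | $34.57 | $240.09 | $1,440.52
6 | $1,440.52 | $30.25 | $245.13 | $1,225.64
7 | $1,225.64 | $25.74 | $250.28 | $1,001.10
8 | $1,001.10 | $21.02 | $255.53 | $766.59
9 | $766.59 | $16.10 | $260.90 | $521.79
10 | $521.79 | $10.96 | $266.38 | $266.37
11 | $266.37 | $5.59 | $271.96 | $0.00
Total interest: $49.99 + $46.40 + $42.63 + $38.69 + $34.57 + $30.25 + $25.74 + $21.02 + $16.10 + $10.96 + $5.59 = $321.94

$321.94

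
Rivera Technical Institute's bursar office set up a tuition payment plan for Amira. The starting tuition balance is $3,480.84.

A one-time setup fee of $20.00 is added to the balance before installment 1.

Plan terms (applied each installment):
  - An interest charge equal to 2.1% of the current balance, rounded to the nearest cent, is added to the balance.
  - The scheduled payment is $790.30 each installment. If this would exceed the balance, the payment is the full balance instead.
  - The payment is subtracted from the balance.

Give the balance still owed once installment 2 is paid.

$2,052.23

Installment 1: opening $3,500.84; interest $73.52 → $3,574.36; payment $790.30; balance $2,784.06
Installment 2: opening $2,784.06; interest $58.47 → $2,842.53; payment $790.30; balance $2,052.23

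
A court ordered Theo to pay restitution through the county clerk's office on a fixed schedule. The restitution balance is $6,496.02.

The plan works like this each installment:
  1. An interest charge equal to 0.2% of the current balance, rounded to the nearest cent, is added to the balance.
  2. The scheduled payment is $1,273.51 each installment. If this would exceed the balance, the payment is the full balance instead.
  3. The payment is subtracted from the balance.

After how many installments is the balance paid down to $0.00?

6

Installment 1: opening $6,496.02; interest $12.99 → $6,509.01; payment $1,273.51; balance $5,235.50
Installment 2: opening $5,235.50; interest $10.47 → $5,245.97; payment $1,273.51; balance $3,972.46
Installment 3: opening $3,972.46; interest $7.94 → $3,980.40; payment $1,273.51; balance $2,706.89
Installment 4: opening $2,706.89; interest $5.41 → $2,712.30; payment $1,273.51; balance $1,438.79
Installment 5: opening $1,438.79; interest $2.88 → $1,441.67; payment $1,273.51; balance $168.16
Installment 6: opening $168.16; interest $0.34 → $168.50; payment $168.50; balance $0.00
Balance reaches $0.00 in installment 6.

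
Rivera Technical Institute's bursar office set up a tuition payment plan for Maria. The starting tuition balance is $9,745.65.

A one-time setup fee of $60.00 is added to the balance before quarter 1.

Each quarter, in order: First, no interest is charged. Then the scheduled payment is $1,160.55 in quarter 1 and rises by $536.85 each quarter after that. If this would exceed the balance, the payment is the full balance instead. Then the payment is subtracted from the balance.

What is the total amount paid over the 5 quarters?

# | Opening | Payment | End bal
1 | $9,805.65 | $1,160.55 | $8,645.10
2 | $8,645.10 | $1,697.40 | $6,947.70
3 | $6,947.70 | $2,234.25 | $4,713.45
4 | $4,713.45 | $2,771.10 | $1,942.35
5 | $1,942.35 | $1,942.35 | $0.00
Total paid: $9,805.65

$9,805.65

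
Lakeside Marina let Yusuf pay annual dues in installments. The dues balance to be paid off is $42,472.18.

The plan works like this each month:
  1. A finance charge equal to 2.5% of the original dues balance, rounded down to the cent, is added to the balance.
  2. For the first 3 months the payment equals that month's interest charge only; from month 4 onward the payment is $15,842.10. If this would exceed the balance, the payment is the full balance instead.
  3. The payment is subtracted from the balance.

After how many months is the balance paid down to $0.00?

Month 1: opening $42,472.18; interest $1,061.80 → $43,533.98; payment $1,061.80; balance $42,472.18
Month 2: opening $42,472.18; interest $1,061.80 → $43,533.98; payment $1,061.80; balance $42,472.18
Month 3: opening $42,472.18; interest $1,061.80 → $43,533.98; payment $1,061.80; balance $42,472.18
Month 4: opening $42,472.18; interest $1,061.80 → $43,533.98; payment $15,842.10; balance $27,691.88
Month 5: opening $27,691.88; interest $1,061.80 → $28,753.68; payment $15,842.10; balance $12,911.58
Month 6: opening $12,911.58; interest $1,061.80 → $13,973.38; payment $13,973.38; balance $0.00
Balance reaches $0.00 in month 6.

6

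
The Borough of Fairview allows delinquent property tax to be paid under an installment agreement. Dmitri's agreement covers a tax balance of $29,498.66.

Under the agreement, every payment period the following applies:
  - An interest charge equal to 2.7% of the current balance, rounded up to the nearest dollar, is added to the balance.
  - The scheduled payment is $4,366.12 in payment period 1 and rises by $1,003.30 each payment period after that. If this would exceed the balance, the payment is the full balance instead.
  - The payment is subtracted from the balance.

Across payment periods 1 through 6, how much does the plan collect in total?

$32,229.66

# | Opening | Interest | Payment | End bal
1 | $29,498.66 | $797.00 | $4,366.12 | $25,929.54
2 | $25,929.54 | $701.00 | $5,369.42 | $21,261.12
3 | $21,261.12 | $575.00 | $6,372.72 | $15,463.40
4 | $15,463.40 | $418.00 | $7,376.02 | $8,505.38
5 | $8,505.38 | $230.00 | $8,379.32 | $356.06
6 | $356.06 | $10.00 | $366.06 | $0.00
Total paid: $32,229.66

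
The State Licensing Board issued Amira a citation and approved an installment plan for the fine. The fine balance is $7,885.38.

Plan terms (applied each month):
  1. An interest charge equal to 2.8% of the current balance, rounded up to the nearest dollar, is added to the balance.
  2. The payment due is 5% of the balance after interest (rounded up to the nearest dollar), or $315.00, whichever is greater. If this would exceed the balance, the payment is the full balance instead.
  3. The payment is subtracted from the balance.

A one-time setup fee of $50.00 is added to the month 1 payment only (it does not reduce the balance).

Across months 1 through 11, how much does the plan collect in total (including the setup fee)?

Month 1: opening $7,885.38; interest $221.00 → $8,106.38; payment $406.00 (+ $50.00 fee); balance $7,700.38
Month 2: opening $7,700.38; interest $216.00 → $7,916.38; payment $396.00; balance $7,520.38
Month 3: opening $7,520.38; interest $211.00 → $7,731.38; payment $387.00; balance $7,344.38
Month 4: opening $7,344.38; interest $206.00 → $7,550.38; payment $378.00; balance $7,172.38
Month 5: opening $7,172.38; interest $201.00 → $7,373.38; payment $369.00; balance $7,004.38
Month 6: opening $7,004.38; interest $197.00 → $7,201.38; payment $361.00; balance $6,840.38
Month 7: opening $6,840.38; interest $192.00 → $7,032.38; payment $352.00; balance $6,680.38
Month 8: opening $6,680.38; interest $188.00 → $6,868.38; payment $344.00; balance $6,524.38
Month 9: opening $6,524.38; interest $183.00 → $6,707.38; payment $336.00; balance $6,371.38
Month 10: opening $6,371.38; interest $179.00 → $6,550.38; payment $328.00; balance $6,222.38
Month 11: opening $6,222.38; interest $175.00 → $6,397.38; payment $320.00; balance $6,077.38
Total paid: $4,027.00

$4,027.00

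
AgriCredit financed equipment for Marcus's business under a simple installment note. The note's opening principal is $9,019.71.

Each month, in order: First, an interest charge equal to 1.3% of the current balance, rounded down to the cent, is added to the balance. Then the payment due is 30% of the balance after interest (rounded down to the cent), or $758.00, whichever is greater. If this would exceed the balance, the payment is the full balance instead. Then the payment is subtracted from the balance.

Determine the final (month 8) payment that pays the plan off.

# | Opening | Interest | Payment | End bal
1 | $9,019.71 | $117.25 | $2,741.08 | $6,395.88
2 | $6,395.88 | $83.14 | $1,943.70 | $4,535.32
3 | $4,535.32 | $58.95 | $1,378.28 | $3,215.99
4 | $3,215.99 | $41.80 | $977.33 | $2,280.46
5 | $2,280.46 | $29.64 | $758.00 | $1,552.10
6 | $1,552.10 | $20.17 | $758.00 | $814.27
7 | $814.27 | $10.58 | $758.00 | $66.85
8 | $66.85 | $0.86 | $67.71 | $0.00

$67.71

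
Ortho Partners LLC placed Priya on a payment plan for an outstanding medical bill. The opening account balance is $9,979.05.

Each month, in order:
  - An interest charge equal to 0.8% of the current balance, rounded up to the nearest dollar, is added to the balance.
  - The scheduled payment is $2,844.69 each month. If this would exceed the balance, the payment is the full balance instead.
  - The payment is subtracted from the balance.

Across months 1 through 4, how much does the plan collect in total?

Month 1: opening $9,979.05; interest $80.00 → $10,059.05; payment $2,844.69; balance $7,214.36
Month 2: opening $7,214.36; interest $58.00 → $7,272.36; payment $2,844.69; balance $4,427.67
Month 3: opening $4,427.67; interest $36.00 → $4,463.67; payment $2,844.69; balance $1,618.98
Month 4: opening $1,618.98; interest $13.00 → $1,631.98; payment $1,631.98; balance $0.00
Total paid: $10,166.05

$10,166.05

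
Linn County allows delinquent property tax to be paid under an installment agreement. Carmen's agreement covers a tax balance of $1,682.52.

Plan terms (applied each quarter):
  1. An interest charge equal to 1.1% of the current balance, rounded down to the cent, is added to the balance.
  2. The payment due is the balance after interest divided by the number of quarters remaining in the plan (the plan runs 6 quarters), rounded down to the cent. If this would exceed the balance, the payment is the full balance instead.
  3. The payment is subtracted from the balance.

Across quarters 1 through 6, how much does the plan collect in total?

$1,748.47

Quarter 1: $1,682.52 +$18.50 interest = $1,701.02; pay $283.50 → $1,417.52
Quarter 2: $1,417.52 +$15.59 interest = $1,433.11; pay $286.62 → $1,146.49
Quarter 3: $1,146.49 +$12.61 interest = $1,159.10; pay $289.77 → $869.33
Quarter 4: $869.33 +$9.56 interest = $878.89; pay $292.96 → $585.93
Quarter 5: $585.93 +$6.44 interest = $592.37; pay $296.18 → $296.19
Quarter 6: $296.19 +$3.25 interest = $299.44; pay $299.44 → $0.00
Total paid: $1,748.47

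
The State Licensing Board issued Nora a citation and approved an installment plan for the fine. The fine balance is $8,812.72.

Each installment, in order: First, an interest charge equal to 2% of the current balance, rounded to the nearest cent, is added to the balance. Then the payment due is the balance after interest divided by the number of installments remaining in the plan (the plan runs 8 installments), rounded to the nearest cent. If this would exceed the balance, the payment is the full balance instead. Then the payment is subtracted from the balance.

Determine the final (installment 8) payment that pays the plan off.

$1,290.68

Installment 1: opening $8,812.72; interest $176.25 → $8,988.97; payment $1,123.62; balance $7,865.35
Installment 2: opening $7,865.35; interest $157.31 → $8,022.66; payment $1,146.09; balance $6,876.57
Installment 3: opening $6,876.57; interest $137.53 → $7,014.10; payment $1,169.02; balance $5,845.08
Installment 4: opening $5,845.08; interest $116.90 → $5,961.98; payment $1,192.40; balance $4,769.58
Installment 5: opening $4,769.58; interest $95.39 → $4,864.97; payment $1,216.24; balance $3,648.73
Installment 6: opening $3,648.73; interest $72.97 → $3,721.70; payment $1,240.57; balance $2,481.13
Installment 7: opening $2,481.13; interest $49.62 → $2,530.75; payment $1,265.38; balance $1,265.37
Installment 8: opening $1,265.37; interest $25.31 → $1,290.68; payment $1,290.68; balance $0.00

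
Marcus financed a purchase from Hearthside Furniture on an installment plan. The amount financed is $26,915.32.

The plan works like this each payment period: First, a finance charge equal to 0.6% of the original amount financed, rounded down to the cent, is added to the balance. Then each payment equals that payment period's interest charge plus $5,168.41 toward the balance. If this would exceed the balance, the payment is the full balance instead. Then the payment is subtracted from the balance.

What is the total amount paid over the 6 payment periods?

$27,884.26

Payment period 1: $26,915.32 +$161.49 interest = $27,076.81; pay $5,329.90 → $21,746.91
Payment period 2: $21,746.91 +$161.49 interest = $21,908.40; pay $5,329.90 → $16,578.50
Payment period 3: $16,578.50 +$161.49 interest = $16,739.99; pay $5,329.90 → $11,410.09
Payment period 4: $11,410.09 +$161.49 interest = $11,571.58; pay $5,329.90 → $6,241.68
Payment period 5: $6,241.68 +$161.49 interest = $6,403.17; pay $5,329.90 → $1,073.27
Payment period 6: $1,073.27 +$161.49 interest = $1,234.76; pay $1,234.76 → $0.00
Total paid: $27,884.26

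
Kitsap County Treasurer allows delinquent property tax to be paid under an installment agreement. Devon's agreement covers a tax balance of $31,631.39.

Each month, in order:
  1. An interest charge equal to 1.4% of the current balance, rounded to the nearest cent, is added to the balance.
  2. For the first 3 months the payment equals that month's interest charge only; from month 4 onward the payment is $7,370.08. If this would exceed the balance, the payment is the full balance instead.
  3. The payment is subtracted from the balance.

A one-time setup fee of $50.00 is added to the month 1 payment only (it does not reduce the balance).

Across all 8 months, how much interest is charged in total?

Month 1: $31,631.39 +$442.84 interest = $32,074.23; pay $442.84 (+ $50.00 fee) → $31,631.39
Month 2: $31,631.39 +$442.84 interest = $32,074.23; pay $442.84 → $31,631.39
Month 3: $31,631.39 +$442.84 interest = $32,074.23; pay $442.84 → $31,631.39
Month 4: $31,631.39 +$442.84 interest = $32,074.23; pay $7,370.08 → $24,704.15
Month 5: $24,704.15 +$345.86 interest = $25,050.01; pay $7,370.08 → $17,679.93
Month 6: $17,679.93 +$247.52 interest = $17,927.45; pay $7,370.08 → $10,557.37
Month 7: $10,557.37 +$147.80 interest = $10,705.17; pay $7,370.08 → $3,335.09
Month 8: $3,335.09 +$46.69 interest = $3,381.78; pay $3,381.78 → $0.00
Total interest: $442.84 + $442.84 + $442.84 + $442.84 + $345.86 + $247.52 + $147.80 + $46.69 = $2,559.23

$2,559.23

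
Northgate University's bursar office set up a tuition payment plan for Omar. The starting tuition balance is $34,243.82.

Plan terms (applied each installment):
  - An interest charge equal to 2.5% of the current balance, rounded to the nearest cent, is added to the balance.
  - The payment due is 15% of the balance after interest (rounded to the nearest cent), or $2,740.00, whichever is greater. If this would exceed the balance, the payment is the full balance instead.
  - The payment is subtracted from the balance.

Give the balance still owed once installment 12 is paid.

Installment 1: $34,243.82 +$856.10 interest = $35,099.92; pay $5,264.99 → $29,834.93
Installment 2: $29,834.93 +$745.87 interest = $30,580.80; pay $4,587.12 → $25,993.68
Installment 3: $25,993.68 +$649.84 interest = $26,643.52; pay $3,996.53 → $22,646.99
Installment 4: $22,646.99 +$566.17 interest = $23,213.16; pay $3,481.97 → $19,731.19
Installment 5: $19,731.19 +$493.28 interest = $20,224.47; pay $3,033.67 → $17,190.80
Installment 6: $17,190.80 +$429.77 interest = $17,620.57; pay $2,740.00 → $14,880.57
Installment 7: $14,880.57 +$372.01 interest = $15,252.58; pay $2,740.00 → $12,512.58
Installment 8: $12,512.58 +$312.81 interest = $12,825.39; pay $2,740.00 → $10,085.39
Installment 9: $10,085.39 +$252.13 interest = $10,337.52; pay $2,740.00 → $7,597.52
Installment 10: $7,597.52 +$189.94 interest = $7,787.46; pay $2,740.00 → $5,047.46
Installment 11: $5,047.46 +$126.19 interest = $5,173.65; pay $2,740.00 → $2,433.65
Installment 12: $2,433.65 +$60.84 interest = $2,494.49; pay $2,494.49 → $0.00

$0.00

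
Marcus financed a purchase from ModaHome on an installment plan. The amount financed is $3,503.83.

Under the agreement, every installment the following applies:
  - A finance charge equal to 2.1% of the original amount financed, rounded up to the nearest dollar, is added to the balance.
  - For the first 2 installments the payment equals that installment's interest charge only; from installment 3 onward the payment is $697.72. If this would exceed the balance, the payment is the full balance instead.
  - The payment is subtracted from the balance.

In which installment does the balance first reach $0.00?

Installment 1: opening $3,503.83; interest $74.00 → $3,577.83; payment $74.00; balance $3,503.83
Installment 2: opening $3,503.83; interest $74.00 → $3,577.83; payment $74.00; balance $3,503.83
Installment 3: opening $3,503.83; interest $74.00 → $3,577.83; payment $697.72; balance $2,880.11
Installment 4: opening $2,880.11; interest $74.00 → $2,954.11; payment $697.72; balance $2,256.39
Installment 5: opening $2,256.39; interest $74.00 → $2,330.39; payment $697.72; balance $1,632.67
Installment 6: opening $1,632.67; interest $74.00 → $1,706.67; payment $697.72; balance $1,008.95
Installment 7: opening $1,008.95; interest $74.00 → $1,082.95; payment $697.72; balance $385.23
Installment 8: opening $385.23; interest $74.00 → $459.23; payment $459.23; balance $0.00
Balance reaches $0.00 in installment 8.

8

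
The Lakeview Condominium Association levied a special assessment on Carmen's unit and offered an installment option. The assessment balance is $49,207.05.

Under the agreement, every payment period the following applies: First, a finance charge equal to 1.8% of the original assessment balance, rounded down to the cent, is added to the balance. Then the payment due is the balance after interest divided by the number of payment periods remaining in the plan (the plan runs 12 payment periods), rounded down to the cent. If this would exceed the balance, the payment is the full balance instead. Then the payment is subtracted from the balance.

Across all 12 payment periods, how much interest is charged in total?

Payment period 1: opening $49,207.05; interest $885.72 → $50,092.77; payment $4,174.39; balance $45,918.38
Payment period 2: opening $45,918.38; interest $885.72 → $46,804.10; payment $4,254.91; balance $42,549.19
Payment period 3: opening $42,549.19; interest $885.72 → $43,434.91; payment $4,343.49; balance $39,091.42
Payment period 4: opening $39,091.42; interest $885.72 → $39,977.14; payment $4,441.90; balance $35,535.24
Payment period 5: opening $35,535.24; interest $885.72 → $36,420.96; payment $4,552.62; balance $31,868.34
Payment period 6: opening $31,868.34; interest $885.72 → $32,754.06; payment $4,679.15; balance $28,074.91
Payment period 7: opening $28,074.91; interest $885.72 → $28,960.63; payment $4,826.77; balance $24,133.86
Payment period 8: opening $24,133.86; interest $885.72 → $25,019.58; payment $5,003.91; balance $20,015.67
Payment period 9: opening $20,015.67; interest $885.72 → $20,901.39; payment $5,225.34; balance $15,676.05
Payment period 10: opening $15,676.05; interest $885.72 → $16,561.77; payment $5,520.59; balance $11,041.18
Payment period 11: opening $11,041.18; interest $885.72 → $11,926.90; payment $5,963.45; balance $5,963.45
Payment period 12: opening $5,963.45; interest $885.72 → $6,849.17; payment $6,849.17; balance $0.00
Total interest: $885.72 + $885.72 + $885.72 + $885.72 + $885.72 + $885.72 + $885.72 + $885.72 + $885.72 + $885.72 + $885.72 + $885.72 = $10,628.64

$10,628.64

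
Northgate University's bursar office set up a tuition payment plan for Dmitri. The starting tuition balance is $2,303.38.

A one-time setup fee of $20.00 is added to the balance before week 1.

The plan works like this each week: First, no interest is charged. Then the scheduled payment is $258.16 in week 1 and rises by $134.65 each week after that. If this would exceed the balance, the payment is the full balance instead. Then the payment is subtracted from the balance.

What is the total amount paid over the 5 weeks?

$2,323.38

Week 1: $2,323.38 − $258.16 → $2,065.22
Week 2: $2,065.22 − $392.81 → $1,672.41
Week 3: $1,672.41 − $527.46 → $1,144.95
Week 4: $1,144.95 − $662.11 → $482.84
Week 5: $482.84 − $482.84 → $0.00
Total paid: $2,323.38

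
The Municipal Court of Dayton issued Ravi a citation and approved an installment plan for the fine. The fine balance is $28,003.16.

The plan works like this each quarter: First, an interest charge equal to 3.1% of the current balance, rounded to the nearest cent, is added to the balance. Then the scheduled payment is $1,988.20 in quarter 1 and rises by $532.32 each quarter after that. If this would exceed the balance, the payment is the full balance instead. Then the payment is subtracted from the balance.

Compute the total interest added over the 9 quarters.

$5,015.43

# | Opening | Interest | Payment | End bal
1 | $28,003.16 | $868.10 | $1,988.20 | $26,883.06
2 | $26,883.06 | $833.37 | $2,520.52 | $25,195.91
3 | $25,195.91 | $781.07 | $3,052.84 | $22,924.14
4 | $22,924.14 | $710.65 | $3,585.16 | $20,049.63
5 | $20,049.63 | $621.54 | $4,117.48 | $16,553.69
6 | $16,553.69 | $513.16 | $4,649.80 | $12,417.05
7 | $12,417.05 | $384.93 | $5,182.12 | $7,619.86
8 | $7,619.86 | $236.22 | $5,714.44 | $2,141.64
9 | $2,141.64 | $66.39 | $2,208.03 | $0.00
Total interest: $868.10 + $833.37 + $781.07 + $710.65 + $621.54 + $513.16 + $384.93 + $236.22 + $66.39 = $5,015.43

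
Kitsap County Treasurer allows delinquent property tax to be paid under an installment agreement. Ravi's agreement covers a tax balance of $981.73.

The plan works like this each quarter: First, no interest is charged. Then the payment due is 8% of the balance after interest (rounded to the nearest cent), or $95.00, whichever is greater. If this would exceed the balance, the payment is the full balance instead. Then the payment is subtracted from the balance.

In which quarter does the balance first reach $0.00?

# | Opening | Payment | End bal
1 | $981.73 | $95.00 | $886.73
2 | $886.73 | $95.00 | $791.73
3 | $791.73 | $95.00 | $696.73
4 | $696.73 | $95.00 | $601.73
5 | $601.73 | $95.00 | $506.73
6 | $506.73 | $95.00 | $411.73
7 | $411.73 | $95.00 | $316.73
8 | $316.73 | $95.00 | $221.73
9 | $221.73 | $95.00 | $126.73
10 | $126.73 | $95.00 | $31.73
11 | $31.73 | $31.73 | $0.00
Balance reaches $0.00 in quarter 11.

11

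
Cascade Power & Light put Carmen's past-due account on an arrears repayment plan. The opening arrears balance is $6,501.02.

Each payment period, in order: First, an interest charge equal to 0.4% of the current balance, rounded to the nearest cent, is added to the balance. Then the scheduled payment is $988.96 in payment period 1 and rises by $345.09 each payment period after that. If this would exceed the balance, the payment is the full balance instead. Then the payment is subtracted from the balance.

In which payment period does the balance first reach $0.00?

5

Payment period 1: $6,501.02 +$26.00 interest = $6,527.02; pay $988.96 → $5,538.06
Payment period 2: $5,538.06 +$22.15 interest = $5,560.21; pay $1,334.05 → $4,226.16
Payment period 3: $4,226.16 +$16.90 interest = $4,243.06; pay $1,679.14 → $2,563.92
Payment period 4: $2,563.92 +$10.26 interest = $2,574.18; pay $2,024.23 → $549.95
Payment period 5: $549.95 +$2.20 interest = $552.15; pay $552.15 → $0.00
Balance reaches $0.00 in payment period 5.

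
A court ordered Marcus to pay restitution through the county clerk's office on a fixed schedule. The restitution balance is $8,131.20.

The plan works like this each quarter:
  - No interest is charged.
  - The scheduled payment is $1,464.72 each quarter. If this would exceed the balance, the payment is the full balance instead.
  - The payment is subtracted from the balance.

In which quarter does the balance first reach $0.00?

6

# | Opening | Payment | End bal
1 | $8,131.20 | $1,464.72 | $6,666.48
2 | $6,666.48 | $1,464.72 | $5,201.76
3 | $5,201.76 | $1,464.72 | $3,737.04
4 | $3,737.04 | $1,464.72 | $2,272.32
5 | $2,272.32 | $1,464.72 | $807.60
6 | $807.60 | $807.60 | $0.00
Balance reaches $0.00 in quarter 6.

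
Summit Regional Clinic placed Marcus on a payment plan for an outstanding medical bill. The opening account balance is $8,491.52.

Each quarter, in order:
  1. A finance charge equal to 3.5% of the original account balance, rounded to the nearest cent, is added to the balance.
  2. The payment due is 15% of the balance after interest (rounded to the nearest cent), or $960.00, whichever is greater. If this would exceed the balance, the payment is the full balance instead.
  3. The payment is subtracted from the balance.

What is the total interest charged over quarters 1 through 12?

$3,566.40

Quarter 1: $8,491.52 +$297.20 interest = $8,788.72; pay $1,318.31 → $7,470.41
Quarter 2: $7,470.41 +$297.20 interest = $7,767.61; pay $1,165.14 → $6,602.47
Quarter 3: $6,602.47 +$297.20 interest = $6,899.67; pay $1,034.95 → $5,864.72
Quarter 4: $5,864.72 +$297.20 interest = $6,161.92; pay $960.00 → $5,201.92
Quarter 5: $5,201.92 +$297.20 interest = $5,499.12; pay $960.00 → $4,539.12
Quarter 6: $4,539.12 +$297.20 interest = $4,836.32; pay $960.00 → $3,876.32
Quarter 7: $3,876.32 +$297.20 interest = $4,173.52; pay $960.00 → $3,213.52
Quarter 8: $3,213.52 +$297.20 interest = $3,510.72; pay $960.00 → $2,550.72
Quarter 9: $2,550.72 +$297.20 interest = $2,847.92; pay $960.00 → $1,887.92
Quarter 10: $1,887.92 +$297.20 interest = $2,185.12; pay $960.00 → $1,225.12
Quarter 11: $1,225.12 +$297.20 interest = $1,522.32; pay $960.00 → $562.32
Quarter 12: $562.32 +$297.20 interest = $859.52; pay $859.52 → $0.00
Total interest: $297.20 + $297.20 + $297.20 + $297.20 + $297.20 + $297.20 + $297.20 + $297.20 + $297.20 + $297.20 + $297.20 + $297.20 = $3,566.40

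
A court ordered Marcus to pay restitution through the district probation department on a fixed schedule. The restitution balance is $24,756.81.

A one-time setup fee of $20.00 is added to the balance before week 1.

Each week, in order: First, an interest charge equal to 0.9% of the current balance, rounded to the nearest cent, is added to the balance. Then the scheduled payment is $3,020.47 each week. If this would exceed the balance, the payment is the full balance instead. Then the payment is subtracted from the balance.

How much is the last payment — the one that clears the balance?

Week 1: $24,776.81 +$222.99 interest = $24,999.80; pay $3,020.47 → $21,979.33
Week 2: $21,979.33 +$197.81 interest = $22,177.14; pay $3,020.47 → $19,156.67
Week 3: $19,156.67 +$172.41 interest = $19,329.08; pay $3,020.47 → $16,308.61
Week 4: $16,308.61 +$146.78 interest = $16,455.39; pay $3,020.47 → $13,434.92
Week 5: $13,434.92 +$120.91 interest = $13,555.83; pay $3,020.47 → $10,535.36
Week 6: $10,535.36 +$94.82 interest = $10,630.18; pay $3,020.47 → $7,609.71
Week 7: $7,609.71 +$68.49 interest = $7,678.20; pay $3,020.47 → $4,657.73
Week 8: $4,657.73 +$41.92 interest = $4,699.65; pay $3,020.47 → $1,679.18
Week 9: $1,679.18 +$15.11 interest = $1,694.29; pay $1,694.29 → $0.00

$1,694.29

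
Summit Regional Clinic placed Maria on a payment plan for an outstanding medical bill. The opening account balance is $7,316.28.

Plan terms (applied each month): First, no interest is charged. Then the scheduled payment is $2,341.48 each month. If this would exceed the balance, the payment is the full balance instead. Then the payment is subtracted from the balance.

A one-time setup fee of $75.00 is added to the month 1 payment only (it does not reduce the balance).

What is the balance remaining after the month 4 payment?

$0.00

Month 1: opening $7,316.28; payment $2,341.48 (+ $75.00 fee); balance $4,974.80
Month 2: opening $4,974.80; payment $2,341.48; balance $2,633.32
Month 3: opening $2,633.32; payment $2,341.48; balance $291.84
Month 4: opening $291.84; payment $291.84; balance $0.00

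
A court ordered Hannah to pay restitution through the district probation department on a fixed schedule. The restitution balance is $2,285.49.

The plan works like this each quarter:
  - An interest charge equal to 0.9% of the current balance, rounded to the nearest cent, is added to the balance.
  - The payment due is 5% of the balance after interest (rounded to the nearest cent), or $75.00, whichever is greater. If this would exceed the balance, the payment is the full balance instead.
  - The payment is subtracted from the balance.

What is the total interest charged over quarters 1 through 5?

$94.68

Quarter 1: opening $2,285.49; interest $20.57 → $2,306.06; payment $115.30; balance $2,190.76
Quarter 2: opening $2,190.76; interest $19.72 → $2,210.48; payment $110.52; balance $2,099.96
Quarter 3: opening $2,099.96; interest $18.90 → $2,118.86; payment $105.94; balance $2,012.92
Quarter 4: opening $2,012.92; interest $18.12 → $2,031.04; payment $101.55; balance $1,929.49
Quarter 5: opening $1,929.49; interest $17.37 → $1,946.86; payment $97.34; balance $1,849.52
Total interest: $20.57 + $19.72 + $18.90 + $18.12 + $17.37 = $94.68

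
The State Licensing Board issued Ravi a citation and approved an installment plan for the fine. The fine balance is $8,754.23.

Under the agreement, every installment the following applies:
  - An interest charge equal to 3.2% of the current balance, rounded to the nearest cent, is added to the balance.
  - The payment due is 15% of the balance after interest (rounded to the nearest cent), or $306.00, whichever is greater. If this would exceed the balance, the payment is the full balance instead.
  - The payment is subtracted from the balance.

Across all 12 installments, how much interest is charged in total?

# | Opening | Interest | Payment | End bal
1 | $8,754.23 | $280.14 | $1,355.16 | $7,679.21
2 | $7,679.21 | $245.73 | $1,188.74 | $6,736.20
3 | $6,736.20 | $215.56 | $1,042.76 | $5,909.00
4 | $5,909.00 | $189.09 | $914.71 | $5,183.38
5 | $5,183.38 | $165.87 | $802.39 | $4,546.86
6 | $4,546.86 | $145.50 | $703.85 | $3,988.51
7 | $3,988.51 | $127.63 | $617.42 | $3,498.72
8 | $3,498.72 | $111.96 | $541.60 | $3,069.08
9 | $3,069.08 | $98.21 | $475.09 | $2,692.20
10 | $2,692.20 | $86.15 | $416.75 | $2,361.60
11 | $2,361.60 | $75.57 | $365.58 | $2,071.59
12 | $2,071.59 | $66.29 | $320.68 | $1,817.20
Total interest: $280.14 + $245.73 + $215.56 + $189.09 + $165.87 + $145.50 + $127.63 + $111.96 + $98.21 + $86.15 + $75.57 + $66.29 = $1,807.70

$1,807.70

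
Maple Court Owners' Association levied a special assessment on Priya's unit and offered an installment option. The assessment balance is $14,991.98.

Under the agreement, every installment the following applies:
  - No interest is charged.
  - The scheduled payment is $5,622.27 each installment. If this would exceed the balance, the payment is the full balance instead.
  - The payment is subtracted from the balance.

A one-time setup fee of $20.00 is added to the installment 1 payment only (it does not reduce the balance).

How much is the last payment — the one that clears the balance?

$3,747.44

Installment 1: opening $14,991.98; payment $5,622.27 (+ $20.00 fee); balance $9,369.71
Installment 2: opening $9,369.71; payment $5,622.27; balance $3,747.44
Installment 3: opening $3,747.44; payment $3,747.44; balance $0.00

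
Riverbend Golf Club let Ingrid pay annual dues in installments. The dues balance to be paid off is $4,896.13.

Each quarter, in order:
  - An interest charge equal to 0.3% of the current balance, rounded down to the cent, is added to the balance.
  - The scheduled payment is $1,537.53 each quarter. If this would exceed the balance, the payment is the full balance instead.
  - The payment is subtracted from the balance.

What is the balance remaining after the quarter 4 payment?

$0.00

Quarter 1: opening $4,896.13; interest $14.68 → $4,910.81; payment $1,537.53; balance $3,373.28
Quarter 2: opening $3,373.28; interest $10.11 → $3,383.39; payment $1,537.53; balance $1,845.86
Quarter 3: opening $1,845.86; interest $5.53 → $1,851.39; payment $1,537.53; balance $313.86
Quarter 4: opening $313.86; interest $0.94 → $314.80; payment $314.80; balance $0.00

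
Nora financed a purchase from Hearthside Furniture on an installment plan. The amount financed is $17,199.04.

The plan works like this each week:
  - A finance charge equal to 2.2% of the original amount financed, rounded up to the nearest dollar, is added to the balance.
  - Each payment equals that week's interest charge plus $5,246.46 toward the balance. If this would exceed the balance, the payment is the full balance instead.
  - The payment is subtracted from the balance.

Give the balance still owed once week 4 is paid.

$0.00

Week 1: opening $17,199.04; interest $379.00 → $17,578.04; payment $5,625.46; balance $11,952.58
Week 2: opening $11,952.58; interest $379.00 → $12,331.58; payment $5,625.46; balance $6,706.12
Week 3: opening $6,706.12; interest $379.00 → $7,085.12; payment $5,625.46; balance $1,459.66
Week 4: opening $1,459.66; interest $379.00 → $1,838.66; payment $1,838.66; balance $0.00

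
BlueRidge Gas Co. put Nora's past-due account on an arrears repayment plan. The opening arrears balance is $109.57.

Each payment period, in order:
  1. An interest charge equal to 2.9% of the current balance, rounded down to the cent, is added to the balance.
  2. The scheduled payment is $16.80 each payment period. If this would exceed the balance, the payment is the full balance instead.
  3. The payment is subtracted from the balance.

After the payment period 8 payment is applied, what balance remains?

Payment period 1: $109.57 +$3.17 interest = $112.74; pay $16.80 → $95.94
Payment period 2: $95.94 +$2.78 interest = $98.72; pay $16.80 → $81.92
Payment period 3: $81.92 +$2.37 interest = $84.29; pay $16.80 → $67.49
Payment period 4: $67.49 +$1.95 interest = $69.44; pay $16.80 → $52.64
Payment period 5: $52.64 +$1.52 interest = $54.16; pay $16.80 → $37.36
Payment period 6: $37.36 +$1.08 interest = $38.44; pay $16.80 → $21.64
Payment period 7: $21.64 +$0.62 interest = $22.26; pay $16.80 → $5.46
Payment period 8: $5.46 +$0.15 interest = $5.61; pay $5.61 → $0.00

$0.00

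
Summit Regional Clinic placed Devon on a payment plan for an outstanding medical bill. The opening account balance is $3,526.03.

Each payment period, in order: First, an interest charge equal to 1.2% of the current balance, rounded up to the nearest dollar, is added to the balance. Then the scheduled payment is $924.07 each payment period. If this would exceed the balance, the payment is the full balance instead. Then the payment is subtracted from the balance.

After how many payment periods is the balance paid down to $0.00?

4

Payment period 1: $3,526.03 +$43.00 interest = $3,569.03; pay $924.07 → $2,644.96
Payment period 2: $2,644.96 +$32.00 interest = $2,676.96; pay $924.07 → $1,752.89
Payment period 3: $1,752.89 +$22.00 interest = $1,774.89; pay $924.07 → $850.82
Payment period 4: $850.82 +$11.00 interest = $861.82; pay $861.82 → $0.00
Balance reaches $0.00 in payment period 4.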